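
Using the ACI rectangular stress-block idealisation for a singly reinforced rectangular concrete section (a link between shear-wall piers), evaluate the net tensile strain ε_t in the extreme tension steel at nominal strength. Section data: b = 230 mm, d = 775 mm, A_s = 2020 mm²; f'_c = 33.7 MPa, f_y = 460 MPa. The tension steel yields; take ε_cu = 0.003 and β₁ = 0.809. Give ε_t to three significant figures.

a = A_s f_y/(0.85 f'_c b) = 141.04 mm.
β₁ = 0.809, so c = a/β₁ = 141.04/0.809 = 174.34 mm.
From the linear strain diagram with ε_cu = 0.003: ε_t = 0.003 (d − c)/c = 0.003 × (775 − 174.34)/174.34 = 0.0103.
Since ε_t ≥ 0.005, the section is tension-controlled.

ε_t ≈ 0.0103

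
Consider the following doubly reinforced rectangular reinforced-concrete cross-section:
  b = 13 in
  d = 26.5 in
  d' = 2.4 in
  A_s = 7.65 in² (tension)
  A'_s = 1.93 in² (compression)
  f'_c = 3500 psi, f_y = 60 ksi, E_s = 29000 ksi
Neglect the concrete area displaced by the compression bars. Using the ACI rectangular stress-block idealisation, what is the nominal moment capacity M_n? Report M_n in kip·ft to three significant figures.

Assume both steels yield.
a = (A_s − A'_s) f_y/(0.85 f'_c b) = (7.65 − 1.93) × 60/(0.85 × 3.5 × 13) = 8.874 in.
c = a/β₁ = 8.874/0.85 = 10.440 in; ε'_s = 0.003(c − d')/c = 0.0023 ≥ ε_y = 0.0021, so the compression steel yields.
M_n = (A_s − A'_s) f_y (d − a/2) + A'_s f_y (d − d') = 343.2 × (26.5 − 4.437) + 115.8 × (26.5 − 2.4) = 7572.0 + 2790.8 = 10362.8 kip·in = 10362.8/12 = 863.57 kip·ft.

M_n ≈ 864 kip·ft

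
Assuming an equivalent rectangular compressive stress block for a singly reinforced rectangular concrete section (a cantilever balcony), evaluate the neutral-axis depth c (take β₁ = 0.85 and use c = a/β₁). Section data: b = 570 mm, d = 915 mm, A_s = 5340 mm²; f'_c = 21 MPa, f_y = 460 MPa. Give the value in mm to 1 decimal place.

T = A_s f_y = 5340 × 460 = 2456400 N = 2456.4 kN.
Setting C = 0.85 f'_c a b equal to T: a = 2456400/(0.85 × 21 × 570) = 241.427 mm.
With β₁ = 0.85, c = a/β₁ = 241.427/0.85 = 284.0 mm.

c ≈ 284.0 mm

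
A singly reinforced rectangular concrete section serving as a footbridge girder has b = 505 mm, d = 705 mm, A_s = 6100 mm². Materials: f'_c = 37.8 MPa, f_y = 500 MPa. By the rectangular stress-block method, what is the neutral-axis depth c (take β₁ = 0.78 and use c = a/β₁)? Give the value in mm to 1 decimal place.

c ≈ 241.0 mm

T = A_s f_y = 6100 × 500 = 3050000 N = 3050 kN.
Setting C = 0.85 f'_c a b equal to T: a = 3050000/(0.85 × 37.8 × 505) = 187.974 mm.
With β₁ = 0.78, c = a/β₁ = 187.974/0.78 = 241.0 mm.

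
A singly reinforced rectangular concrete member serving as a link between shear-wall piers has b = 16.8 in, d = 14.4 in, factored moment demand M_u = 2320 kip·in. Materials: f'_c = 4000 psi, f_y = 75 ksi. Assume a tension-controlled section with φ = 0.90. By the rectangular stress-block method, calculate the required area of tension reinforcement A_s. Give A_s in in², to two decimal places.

A_s ≈ 2.73 in²

M_n = M_u/φ = 2320/0.90 = 2577.78 kip·in.
From M_n = 0.85 f'_c a b (d − a/2):
a = d − √(d² − 2M_n/(0.85 f'_c b)) = 14.4 − √(14.4² − 2 × 2577.78/(0.85 × 4 × 16.8)) = 3.579 in.
A_s = 0.85 f'_c a b / f_y = 0.85 × 4 × 3.579 × 16.8 / 75 = 2.726 in².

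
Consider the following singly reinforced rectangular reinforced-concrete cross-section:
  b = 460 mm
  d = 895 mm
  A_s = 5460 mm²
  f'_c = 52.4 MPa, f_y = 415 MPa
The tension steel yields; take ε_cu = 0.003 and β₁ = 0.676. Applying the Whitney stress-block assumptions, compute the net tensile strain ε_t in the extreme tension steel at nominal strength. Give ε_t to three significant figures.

a = A_s f_y/(0.85 f'_c b) = 110.59 mm.
β₁ = 0.676, so c = a/β₁ = 110.59/0.676 = 163.59 mm.
From the linear strain diagram with ε_cu = 0.003: ε_t = 0.003 (d − c)/c = 0.003 × (895 − 163.59)/163.59 = 0.0134.
Since ε_t ≥ 0.005, the section is tension-controlled.

ε_t ≈ 0.0134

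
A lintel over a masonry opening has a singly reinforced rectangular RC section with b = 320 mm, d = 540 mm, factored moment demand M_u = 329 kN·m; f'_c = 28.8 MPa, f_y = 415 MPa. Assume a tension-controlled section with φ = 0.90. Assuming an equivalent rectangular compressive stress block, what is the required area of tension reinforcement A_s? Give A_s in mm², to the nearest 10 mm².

M_n = M_u/φ = 329/0.90 = 365.556 kN·m.
With M_n = 0.85 f'_c a b (d − a/2), solve the quadratic for a:
a = d − √(d² − 2M_n/(0.85 f'_c b)) = 540 − √(540² − 2 × 365.556×10⁶/(0.85 × 28.8 × 320)) = 94.73 mm.
A_s = 0.85 f'_c a b / f_y = 0.85 × 28.8 × 94.73 × 320 / 415 = 1788.1 mm².

A_s ≈ 1790 mm²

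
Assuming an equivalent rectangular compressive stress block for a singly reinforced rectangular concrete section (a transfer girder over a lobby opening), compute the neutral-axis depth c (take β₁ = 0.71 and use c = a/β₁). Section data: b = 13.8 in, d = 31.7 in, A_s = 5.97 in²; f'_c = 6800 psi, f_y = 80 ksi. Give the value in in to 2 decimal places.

c ≈ 8.43 in

T = A_s f_y = 5.97 × 80 = 477.6 kips.
a = T/(0.85 f'_c b) = 477.6/(0.85 × 6.8 × 13.8) = 5.9877 in.
With β₁ = 0.71, c = a/β₁ = 5.9877/0.71 = 8.43 in.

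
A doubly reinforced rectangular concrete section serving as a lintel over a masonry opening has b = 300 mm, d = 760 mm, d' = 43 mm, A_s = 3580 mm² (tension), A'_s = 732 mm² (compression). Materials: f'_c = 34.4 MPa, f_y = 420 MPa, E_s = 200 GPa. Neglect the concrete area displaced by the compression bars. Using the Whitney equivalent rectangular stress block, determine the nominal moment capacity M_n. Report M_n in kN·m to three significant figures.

Assume both tension and compression steel yield.
Net tension couple steel: A_s − A'_s = 2848 mm².
a = (A_s − A'_s) f_y / (0.85 f'_c b) = 1196160/(0.85 × 34.4 × 300) = 136.36 mm.
c = a/β₁ = 136.36/0.804 = 169.60 mm; ε'_s = 0.003(c − d')/c = 0.0022 ≥ f_y/E_s = 0.0021, so compression steel does yield.
M_n = (A_s − A'_s) f_y (d − a/2) + A'_s f_y (d − d') = [1196160 × (760 − 68.18) + 307440 × (760 − 43)] × 10⁻⁶ = 827.53 + 220.43 = 1047.96 kN·m.

M_n ≈ 1050 kN·m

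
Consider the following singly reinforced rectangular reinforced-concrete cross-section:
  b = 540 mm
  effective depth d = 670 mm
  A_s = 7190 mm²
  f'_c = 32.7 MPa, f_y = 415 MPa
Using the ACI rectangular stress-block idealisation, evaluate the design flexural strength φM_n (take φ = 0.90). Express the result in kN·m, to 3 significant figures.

φM_n ≈ 1530 kN·m

T = A_s f_y = 7190 × 415 = 2983850 N = 2983.85 kN.
From C = T: a = T/(0.85 f'_c b) = 2983850/(0.85 × 32.7 × 540) = 198.80 mm.
M_n = T(d − a/2) = 2983.85 kN × (670 − 99.4) mm = 1702.58 kN·m.
φM_n = 0.90 × 1702.58 = 1532.32 kN·m.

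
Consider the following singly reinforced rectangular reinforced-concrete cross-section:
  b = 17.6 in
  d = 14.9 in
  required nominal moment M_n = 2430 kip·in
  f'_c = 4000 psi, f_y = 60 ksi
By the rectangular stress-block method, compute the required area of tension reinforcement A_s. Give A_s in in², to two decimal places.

From M_n = 0.85 f'_c a b (d − a/2):
a = d − √(d² − 2M_n/(0.85 f'_c b)) = 14.9 − √(14.9² − 2 × 2430/(0.85 × 4 × 17.6)) = 3.034 in.
A_s = 0.85 f'_c a b / f_y = 0.85 × 4 × 3.034 × 17.6 / 60 = 3.026 in².

A_s ≈ 3.03 in²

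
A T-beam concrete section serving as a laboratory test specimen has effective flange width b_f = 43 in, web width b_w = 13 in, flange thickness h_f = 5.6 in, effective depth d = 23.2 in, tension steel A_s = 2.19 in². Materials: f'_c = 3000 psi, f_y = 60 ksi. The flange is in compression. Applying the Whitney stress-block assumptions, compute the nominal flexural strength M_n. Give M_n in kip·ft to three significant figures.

Tension: T = A_s f_y = 2.19 × 60 = 131.4 kips.
Try a within the flange: a = T/(0.85 f'_c b_f) = 131.4/(0.85 × 3 × 43) = 1.198 in.
Since a = 1.198 ≤ h_f = 5.6 in, the stress block lies entirely in the flange; analyse as a rectangular beam of width b_f.
M_n = T(d − a/2) = 131.4 × (23.2 − 0.599) = 2969.8 kip·in.
M_n = 2969.8/12 = 247.48 kip·ft.

M_n ≈ 247 kip·ft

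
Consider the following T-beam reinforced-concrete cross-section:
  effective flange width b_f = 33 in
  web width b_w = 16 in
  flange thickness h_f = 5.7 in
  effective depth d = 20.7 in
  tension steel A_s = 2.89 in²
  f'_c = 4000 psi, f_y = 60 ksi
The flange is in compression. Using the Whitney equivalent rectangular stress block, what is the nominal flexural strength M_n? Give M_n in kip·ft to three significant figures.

M_n ≈ 288 kip·ft

Tension: T = A_s f_y = 2.89 × 60 = 173.4 kips.
Try a within the flange: a = T/(0.85 f'_c b_f) = 173.4/(0.85 × 4 × 33) = 1.545 in.
Since a = 1.545 ≤ h_f = 5.7 in, the stress block lies entirely in the flange; analyse as a rectangular beam of width b_f.
M_n = T(d − a/2) = 173.4 × (20.7 − 0.7725) = 3455.4 kip·in.
M_n = 3455.4/12 = 287.95 kip·ft.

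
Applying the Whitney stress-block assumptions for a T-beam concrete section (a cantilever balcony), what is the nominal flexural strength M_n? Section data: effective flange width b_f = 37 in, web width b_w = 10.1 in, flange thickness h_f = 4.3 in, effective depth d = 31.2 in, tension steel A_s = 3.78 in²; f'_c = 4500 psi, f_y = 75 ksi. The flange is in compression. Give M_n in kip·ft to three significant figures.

Tension: T = A_s f_y = 3.78 × 75 = 283.5 kips.
Try a within the flange: a = T/(0.85 f'_c b_f) = 283.5/(0.85 × 4.5 × 37) = 2.003 in.
Since a = 2.003 ≤ h_f = 4.3 in, the stress block lies entirely in the flange; analyse as a rectangular beam of width b_f.
M_n = T(d − a/2) = 283.5 × (31.2 − 1.0015) = 8561.3 kip·in.
M_n = 8561.3/12 = 713.44 kip·ft.

M_n ≈ 713 kip·ft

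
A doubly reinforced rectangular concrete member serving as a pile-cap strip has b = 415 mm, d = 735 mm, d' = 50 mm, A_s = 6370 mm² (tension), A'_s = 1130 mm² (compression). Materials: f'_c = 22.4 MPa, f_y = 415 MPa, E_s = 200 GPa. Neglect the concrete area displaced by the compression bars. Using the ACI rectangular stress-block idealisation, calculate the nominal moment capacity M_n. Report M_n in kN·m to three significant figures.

Assume both tension and compression steel yield.
Net tension couple steel: A_s − A'_s = 5240 mm².
a = (A_s − A'_s) f_y / (0.85 f'_c b) = 2174600/(0.85 × 22.4 × 415) = 275.21 mm.
c = a/β₁ = 275.21/0.85 = 323.78 mm; ε'_s = 0.003(c − d')/c = 0.0025 ≥ f_y/E_s = 0.0021, so compression steel does yield.
M_n = (A_s − A'_s) f_y (d − a/2) + A'_s f_y (d − d') = [2174600 × (735 − 137.605) + 468950 × (735 − 50)] × 10⁻⁶ = 1299.10 + 321.23 = 1620.33 kN·m.

M_n ≈ 1620 kN·m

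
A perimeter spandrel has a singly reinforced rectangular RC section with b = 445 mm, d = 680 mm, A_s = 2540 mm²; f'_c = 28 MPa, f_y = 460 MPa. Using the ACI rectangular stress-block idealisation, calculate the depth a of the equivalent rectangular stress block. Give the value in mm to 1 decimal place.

a ≈ 110.3 mm

T = A_s f_y = 2540 × 460 = 1168400 N = 1168.4 kN.
Setting C = 0.85 f'_c a b equal to T: a = 1168400/(0.85 × 28 × 445) = 110.3 mm.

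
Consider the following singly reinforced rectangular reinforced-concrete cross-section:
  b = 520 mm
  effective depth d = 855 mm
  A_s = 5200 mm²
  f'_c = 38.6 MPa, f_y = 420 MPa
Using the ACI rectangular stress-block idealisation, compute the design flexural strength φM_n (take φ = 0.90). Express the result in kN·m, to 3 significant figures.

T = A_s f_y = 5200 × 420 = 2184000 N = 2184 kN.
From C = T: a = T/(0.85 f'_c b) = 2184000/(0.85 × 38.6 × 520) = 128.01 mm.
M_n = T(d − a/2) = 2184 kN × (855 − 64.005) mm = 1727.53 kN·m.
φM_n = 0.90 × 1727.53 = 1554.78 kN·m.

φM_n ≈ 1550 kN·m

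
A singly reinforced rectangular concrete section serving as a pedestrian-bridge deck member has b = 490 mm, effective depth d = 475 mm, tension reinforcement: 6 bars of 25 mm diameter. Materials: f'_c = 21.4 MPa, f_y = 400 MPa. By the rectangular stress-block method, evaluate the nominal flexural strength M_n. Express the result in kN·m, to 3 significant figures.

M_n ≈ 482 kN·m

A_s = 6 × 491 = 2946 mm².
T = A_s f_y = 2946 × 400 = 1178400 N = 1178.4 kN.
From C = T: a = T/(0.85 f'_c b) = 1178400/(0.85 × 21.4 × 490) = 132.21 mm.
M_n = T(d − a/2) = 1178.4 kN × (475 − 66.105) mm = 481.84 kN·m.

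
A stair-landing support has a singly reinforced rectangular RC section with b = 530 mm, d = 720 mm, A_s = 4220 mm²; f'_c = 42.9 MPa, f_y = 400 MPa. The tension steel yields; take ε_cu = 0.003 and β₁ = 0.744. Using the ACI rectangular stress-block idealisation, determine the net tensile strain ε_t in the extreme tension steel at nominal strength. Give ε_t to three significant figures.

ε_t ≈ 0.0154

a = A_s f_y/(0.85 f'_c b) = 87.34 mm.
β₁ = 0.744, so c = a/β₁ = 87.34/0.744 = 117.39 mm.
From the linear strain diagram with ε_cu = 0.003: ε_t = 0.003 (d − c)/c = 0.003 × (720 − 117.39)/117.39 = 0.0154.
Since ε_t ≥ 0.005, the section is tension-controlled.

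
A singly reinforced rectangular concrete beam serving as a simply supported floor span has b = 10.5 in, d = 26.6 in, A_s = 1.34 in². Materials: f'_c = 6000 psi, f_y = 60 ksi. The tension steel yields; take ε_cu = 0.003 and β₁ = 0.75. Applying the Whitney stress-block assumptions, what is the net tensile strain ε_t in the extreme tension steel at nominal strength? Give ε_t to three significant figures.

ε_t ≈ 0.0369

a = A_s f_y/(0.85 f'_c b) = 1.501 in.
β₁ = 0.75, so c = a/β₁ = 1.501/0.75 = 2.001 in.
From the linear strain diagram with ε_cu = 0.003: ε_t = 0.003 (d − c)/c = 0.003 × (26.6 − 2.001)/2.001 = 0.0369.
Since ε_t ≥ 0.005, the section is tension-controlled.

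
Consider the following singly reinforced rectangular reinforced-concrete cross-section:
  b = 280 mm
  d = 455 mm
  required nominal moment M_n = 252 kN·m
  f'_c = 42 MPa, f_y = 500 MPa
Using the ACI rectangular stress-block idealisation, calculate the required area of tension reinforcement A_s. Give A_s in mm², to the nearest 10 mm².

A_s ≈ 1180 mm²

With M_n = 0.85 f'_c a b (d − a/2), solve the quadratic for a:
a = d − √(d² − 2M_n/(0.85 f'_c b)) = 455 − √(455² − 2 × 252×10⁶/(0.85 × 42 × 280)) = 59.27 mm.
A_s = 0.85 f'_c a b / f_y = 0.85 × 42 × 59.27 × 280 / 500 = 1184.9 mm².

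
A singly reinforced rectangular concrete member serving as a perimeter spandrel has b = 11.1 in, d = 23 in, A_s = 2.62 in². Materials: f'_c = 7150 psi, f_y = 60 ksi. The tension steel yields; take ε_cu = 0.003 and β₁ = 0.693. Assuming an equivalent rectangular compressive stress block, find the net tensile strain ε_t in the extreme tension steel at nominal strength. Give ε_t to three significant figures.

a = A_s f_y/(0.85 f'_c b) = 2.330 in.
β₁ = 0.693, so c = a/β₁ = 2.330/0.693 = 3.362 in.
From the linear strain diagram with ε_cu = 0.003: ε_t = 0.003 (d − c)/c = 0.003 × (23 − 3.362)/3.362 = 0.0175.
Since ε_t ≥ 0.005, the section is tension-controlled.

ε_t ≈ 0.0175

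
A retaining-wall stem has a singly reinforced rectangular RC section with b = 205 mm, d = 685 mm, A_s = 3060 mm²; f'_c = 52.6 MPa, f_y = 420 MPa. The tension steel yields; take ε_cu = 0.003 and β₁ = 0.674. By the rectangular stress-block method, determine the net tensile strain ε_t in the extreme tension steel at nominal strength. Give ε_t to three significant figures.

ε_t ≈ 0.00688

a = A_s f_y/(0.85 f'_c b) = 140.22 mm.
β₁ = 0.674, so c = a/β₁ = 140.22/0.674 = 208.04 mm.
From the linear strain diagram with ε_cu = 0.003: ε_t = 0.003 (d − c)/c = 0.003 × (685 − 208.04)/208.04 = 0.00688.
Since ε_t ≥ 0.005, the section is tension-controlled.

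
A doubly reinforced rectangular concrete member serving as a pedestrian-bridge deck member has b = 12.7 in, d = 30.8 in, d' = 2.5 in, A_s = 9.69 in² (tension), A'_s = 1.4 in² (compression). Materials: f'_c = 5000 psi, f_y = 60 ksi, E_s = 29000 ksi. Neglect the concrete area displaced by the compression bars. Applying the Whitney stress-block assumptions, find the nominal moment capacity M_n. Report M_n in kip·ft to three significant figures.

Assume both steels yield.
a = (A_s − A'_s) f_y/(0.85 f'_c b) = (9.69 − 1.4) × 60/(0.85 × 5 × 12.7) = 9.215 in.
c = a/β₁ = 9.215/0.8 = 11.519 in; ε'_s = 0.003(c − d')/c = 0.0023 ≥ ε_y = 0.0021, so the compression steel yields.
M_n = (A_s − A'_s) f_y (d − a/2) + A'_s f_y (d − d') = 497.4 × (30.8 − 4.6075) + 84 × (30.8 − 2.5) = 13028.1 + 2377.2 = 15405.3 kip·in = 15405.3/12 = 1283.78 kip·ft.

M_n ≈ 1280 kip·ft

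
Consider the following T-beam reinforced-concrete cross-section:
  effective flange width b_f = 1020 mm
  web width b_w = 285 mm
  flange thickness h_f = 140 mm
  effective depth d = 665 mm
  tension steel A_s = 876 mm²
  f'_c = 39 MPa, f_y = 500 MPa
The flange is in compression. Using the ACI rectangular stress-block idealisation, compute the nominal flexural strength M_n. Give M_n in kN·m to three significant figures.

Tension: T = A_s f_y = 876 × 500 = 438000 N.
Try a within the flange: a = T/(0.85 f'_c b_f) = 438000/(0.85 × 39 × 1020) = 12.95 mm.
Since a = 12.95 ≤ h_f = 140 mm, the stress block lies entirely in the flange; analyse as a rectangular beam of width b_f.
M_n = T(d − a/2) = 438000 × (665 − 6.475) = 288.43 × 10⁶ N·mm.
M_n = 288.43 kN·m.

M_n ≈ 288 kN·m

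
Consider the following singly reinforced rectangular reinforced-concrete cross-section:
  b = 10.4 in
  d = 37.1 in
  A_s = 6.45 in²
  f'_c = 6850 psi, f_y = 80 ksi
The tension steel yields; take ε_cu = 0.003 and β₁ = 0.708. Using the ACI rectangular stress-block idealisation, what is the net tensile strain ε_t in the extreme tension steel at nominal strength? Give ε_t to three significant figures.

a = A_s f_y/(0.85 f'_c b) = 8.521 in.
β₁ = 0.708, so c = a/β₁ = 8.521/0.708 = 12.035 in.
From the linear strain diagram with ε_cu = 0.003: ε_t = 0.003 (d − c)/c = 0.003 × (37.1 − 12.035)/12.035 = 0.00625.
Since ε_t ≥ 0.005, the section is tension-controlled.

ε_t ≈ 0.00625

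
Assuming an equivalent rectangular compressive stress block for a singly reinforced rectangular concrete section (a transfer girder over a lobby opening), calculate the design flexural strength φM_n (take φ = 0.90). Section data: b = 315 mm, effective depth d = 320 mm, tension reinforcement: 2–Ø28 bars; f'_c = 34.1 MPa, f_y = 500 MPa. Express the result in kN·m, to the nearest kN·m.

A_s = 2 × 616 = 1232 mm².
T = A_s f_y = 1232 × 500 = 616000 N = 616 kN.
From C = T: a = T/(0.85 f'_c b) = 616000/(0.85 × 34.1 × 315) = 67.47 mm.
M_n = T(d − a/2) = 616 kN × (320 − 33.735) mm = 176.34 kN·m.
φM_n = 0.90 × 176.34 = 158.71 kN·m.

φM_n ≈ 159 kN·m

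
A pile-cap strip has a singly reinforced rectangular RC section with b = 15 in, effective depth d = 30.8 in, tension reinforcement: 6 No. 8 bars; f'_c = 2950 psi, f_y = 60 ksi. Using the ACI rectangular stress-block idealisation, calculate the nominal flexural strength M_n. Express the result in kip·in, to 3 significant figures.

M_n ≈ 7680 kip·in

A_s = 6 × 0.79 = 4.74 in².
T = A_s f_y = 4.74 × 60 = 284.4 kips.
a = T/(0.85 f'_c b) = 284.4/(0.85 × 2.95 × 15) = 7.561 in.
M_n = T(d − a/2) = 284.4 × (30.8 − 3.7805) = 7684.3 kip·in.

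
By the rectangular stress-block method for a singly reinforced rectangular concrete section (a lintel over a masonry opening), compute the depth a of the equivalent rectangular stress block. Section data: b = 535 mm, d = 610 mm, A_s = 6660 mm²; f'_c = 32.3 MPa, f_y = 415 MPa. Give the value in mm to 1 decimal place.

T = A_s f_y = 6660 × 415 = 2763900 N = 2763.9 kN.
Setting C = 0.85 f'_c a b equal to T: a = 2763900/(0.85 × 32.3 × 535) = 188.2 mm.

a ≈ 188.2 mm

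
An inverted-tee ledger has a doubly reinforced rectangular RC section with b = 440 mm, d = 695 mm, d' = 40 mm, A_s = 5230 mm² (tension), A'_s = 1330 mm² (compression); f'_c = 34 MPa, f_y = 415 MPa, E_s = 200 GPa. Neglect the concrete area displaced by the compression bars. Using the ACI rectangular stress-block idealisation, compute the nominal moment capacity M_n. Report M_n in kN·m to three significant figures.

Assume both tension and compression steel yield.
Net tension couple steel: A_s − A'_s = 3900 mm².
a = (A_s − A'_s) f_y / (0.85 f'_c b) = 1618500/(0.85 × 34 × 440) = 127.28 mm.
c = a/β₁ = 127.28/0.807 = 157.72 mm; ε'_s = 0.003(c − d')/c = 0.0022 ≥ f_y/E_s = 0.0021, so compression steel does yield.
M_n = (A_s − A'_s) f_y (d − a/2) + A'_s f_y (d − d') = [1618500 × (695 − 63.64) + 551950 × (695 − 40)] × 10⁻⁶ = 1021.86 + 361.53 = 1383.39 kN·m.

M_n ≈ 1380 kN·m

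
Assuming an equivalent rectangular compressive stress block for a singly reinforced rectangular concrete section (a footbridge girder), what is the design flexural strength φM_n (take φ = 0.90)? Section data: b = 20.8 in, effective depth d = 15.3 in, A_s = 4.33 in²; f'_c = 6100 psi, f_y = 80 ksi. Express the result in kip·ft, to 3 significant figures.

φM_n ≈ 356 kip·ft

T = A_s f_y = 4.33 × 80 = 346.4 kips.
a = T/(0.85 f'_c b) = 346.4/(0.85 × 6.1 × 20.8) = 3.212 in.
M_n = T(d − a/2) = 346.4 × (15.3 − 1.606) = 4743.6 kip·in = 4743.6/12 = 395.30 kip·ft.
φM_n = 0.90 × 395.30 = 355.77 kip·ft.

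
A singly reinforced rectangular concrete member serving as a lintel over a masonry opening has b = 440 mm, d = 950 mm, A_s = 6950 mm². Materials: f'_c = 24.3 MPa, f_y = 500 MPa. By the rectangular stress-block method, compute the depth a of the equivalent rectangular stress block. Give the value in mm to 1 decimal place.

T = A_s f_y = 6950 × 500 = 3475000 N = 3475 kN.
Setting C = 0.85 f'_c a b equal to T: a = 3475000/(0.85 × 24.3 × 440) = 382.4 mm.

a ≈ 382.4 mm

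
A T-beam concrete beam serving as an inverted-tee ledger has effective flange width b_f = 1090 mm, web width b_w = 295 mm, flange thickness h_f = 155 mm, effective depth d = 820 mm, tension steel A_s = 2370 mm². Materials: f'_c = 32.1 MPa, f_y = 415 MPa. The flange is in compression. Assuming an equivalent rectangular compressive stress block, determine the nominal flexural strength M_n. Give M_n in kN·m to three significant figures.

M_n ≈ 790 kN·m

Tension: T = A_s f_y = 2370 × 415 = 983550 N.
Try a within the flange: a = T/(0.85 f'_c b_f) = 983550/(0.85 × 32.1 × 1090) = 33.07 mm.
Since a = 33.07 ≤ h_f = 155 mm, the stress block lies entirely in the flange; analyse as a rectangular beam of width b_f.
M_n = T(d − a/2) = 983550 × (820 − 16.535) = 790.25 × 10⁶ N·mm.
M_n = 790.25 kN·m.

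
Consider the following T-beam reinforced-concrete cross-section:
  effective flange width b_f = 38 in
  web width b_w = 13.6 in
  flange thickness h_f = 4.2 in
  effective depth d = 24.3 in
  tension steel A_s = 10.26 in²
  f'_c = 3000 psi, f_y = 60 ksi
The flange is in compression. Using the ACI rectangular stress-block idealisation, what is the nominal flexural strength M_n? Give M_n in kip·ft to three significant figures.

M_n ≈ 1050 kip·ft

Tension: T = A_s f_y = 10.26 × 60 = 615.6 kips.
Try a within the flange: a = T/(0.85 f'_c b_f) = 615.6/(0.85 × 3 × 38) = 6.353 in.
a = 6.353 > h_f = 4.2 in: the block extends into the web. Split into flange-overhang and web parts.
C_f = 0.85 f'_c (b_f − b_w) h_f = 0.85 × 3 × (38 − 13.6) × 4.2 = 261.3 kips.
Remaining web compression depth: a_w = (T − C_f)/(0.85 f'_c b_w) = (615.6 − 261.3)/(0.85 × 3 × 13.6) = 10.216 in.
M_n = C_f(d − h_f/2) + (T − C_f)(d − a_w/2) = 261.3 × (24.3 − 2.1) + 354.3 × (24.3 − 5.108) = 5800.9 + 6799.7 = 12600.6 kip·in.
M_n = 12600.6/12 = 1050.05 kip·ft.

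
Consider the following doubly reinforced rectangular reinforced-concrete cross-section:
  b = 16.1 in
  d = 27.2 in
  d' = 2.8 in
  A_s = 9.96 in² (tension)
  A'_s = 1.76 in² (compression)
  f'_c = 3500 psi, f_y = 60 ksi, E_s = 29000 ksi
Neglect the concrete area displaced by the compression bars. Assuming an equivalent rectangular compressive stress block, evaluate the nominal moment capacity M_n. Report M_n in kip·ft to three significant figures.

Assume both steels yield.
a = (A_s − A'_s) f_y/(0.85 f'_c b) = (9.96 − 1.76) × 60/(0.85 × 3.5 × 16.1) = 10.272 in.
c = a/β₁ = 10.272/0.85 = 12.085 in; ε'_s = 0.003(c − d')/c = 0.0023 ≥ ε_y = 0.0021, so the compression steel yields.
M_n = (A_s − A'_s) f_y (d − a/2) + A'_s f_y (d − d') = 492 × (27.2 − 5.136) + 105.6 × (27.2 − 2.8) = 10855.5 + 2576.6 = 13432.1 kip·in = 13432.1/12 = 1119.34 kip·ft.

M_n ≈ 1120 kip·ft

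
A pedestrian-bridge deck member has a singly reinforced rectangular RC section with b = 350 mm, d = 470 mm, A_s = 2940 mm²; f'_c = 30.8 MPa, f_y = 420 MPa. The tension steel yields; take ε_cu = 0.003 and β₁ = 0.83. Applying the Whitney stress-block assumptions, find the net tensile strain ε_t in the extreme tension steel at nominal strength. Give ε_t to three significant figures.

ε_t ≈ 0.00568

a = A_s f_y/(0.85 f'_c b) = 134.76 mm.
β₁ = 0.83, so c = a/β₁ = 134.76/0.83 = 162.36 mm.
From the linear strain diagram with ε_cu = 0.003: ε_t = 0.003 (d − c)/c = 0.003 × (470 − 162.36)/162.36 = 0.00568.
Since ε_t ≥ 0.005, the section is tension-controlled.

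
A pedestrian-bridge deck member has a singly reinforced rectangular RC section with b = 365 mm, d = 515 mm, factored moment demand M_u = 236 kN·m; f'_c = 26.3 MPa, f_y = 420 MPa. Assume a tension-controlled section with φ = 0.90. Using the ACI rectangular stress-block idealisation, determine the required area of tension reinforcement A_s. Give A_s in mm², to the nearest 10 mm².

M_n = M_u/φ = 236/0.90 = 262.222 kN·m.
With M_n = 0.85 f'_c a b (d − a/2), solve the quadratic for a:
a = d − √(d² − 2M_n/(0.85 f'_c b)) = 515 − √(515² − 2 × 262.222×10⁶/(0.85 × 26.3 × 365)) = 66.72 mm.
A_s = 0.85 f'_c a b / f_y = 0.85 × 26.3 × 66.72 × 365 / 420 = 1296.2 mm².

A_s ≈ 1300 mm²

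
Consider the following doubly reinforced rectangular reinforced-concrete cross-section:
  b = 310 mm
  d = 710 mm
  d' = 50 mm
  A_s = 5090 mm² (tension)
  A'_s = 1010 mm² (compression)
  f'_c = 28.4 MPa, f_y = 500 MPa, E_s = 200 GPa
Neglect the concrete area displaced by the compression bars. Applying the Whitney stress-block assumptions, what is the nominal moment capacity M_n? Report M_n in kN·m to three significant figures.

Assume both tension and compression steel yield.
Net tension couple steel: A_s − A'_s = 4080 mm².
a = (A_s − A'_s) f_y / (0.85 f'_c b) = 2040000/(0.85 × 28.4 × 310) = 272.60 mm.
c = a/β₁ = 272.60/0.847 = 321.84 mm; ε'_s = 0.003(c − d')/c = 0.0025 ≥ f_y/E_s = 0.0025, so compression steel does yield.
M_n = (A_s − A'_s) f_y (d − a/2) + A'_s f_y (d − d') = [2040000 × (710 − 136.3) + 505000 × (710 − 50)] × 10⁻⁶ = 1170.35 + 333.30 = 1503.65 kN·m.

M_n ≈ 1500 kN·m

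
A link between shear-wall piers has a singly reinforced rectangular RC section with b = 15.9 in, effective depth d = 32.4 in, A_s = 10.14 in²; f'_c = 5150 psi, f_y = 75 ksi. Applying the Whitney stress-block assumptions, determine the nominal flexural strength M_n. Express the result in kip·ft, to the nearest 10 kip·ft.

M_n ≈ 1710 kip·ft

T = A_s f_y = 10.14 × 75 = 760.5 kips.
a = T/(0.85 f'_c b) = 760.5/(0.85 × 5.15 × 15.9) = 10.926 in.
M_n = T(d − a/2) = 760.5 × (32.4 − 5.463) = 20485.6 kip·in = 20485.6/12 = 1707.13 kip·ft.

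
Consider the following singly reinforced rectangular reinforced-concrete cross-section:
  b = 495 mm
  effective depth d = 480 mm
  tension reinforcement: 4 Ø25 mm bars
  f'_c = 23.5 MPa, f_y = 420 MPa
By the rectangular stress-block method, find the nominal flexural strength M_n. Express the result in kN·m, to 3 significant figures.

A_s = 4 × 491 = 1964 mm².
T = A_s f_y = 1964 × 420 = 824880 N = 824.88 kN.
From C = T: a = T/(0.85 f'_c b) = 824880/(0.85 × 23.5 × 495) = 83.43 mm.
M_n = T(d − a/2) = 824.88 kN × (480 − 41.715) mm = 361.53 kN·m.

M_n ≈ 362 kN·m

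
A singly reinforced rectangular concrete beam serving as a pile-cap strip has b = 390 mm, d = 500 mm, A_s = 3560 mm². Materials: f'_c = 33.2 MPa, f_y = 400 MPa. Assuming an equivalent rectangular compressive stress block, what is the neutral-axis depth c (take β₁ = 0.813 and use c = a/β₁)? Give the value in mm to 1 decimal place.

c ≈ 159.1 mm

T = A_s f_y = 3560 × 400 = 1424000 N = 1424 kN.
Setting C = 0.85 f'_c a b equal to T: a = 1424000/(0.85 × 33.2 × 390) = 129.386 mm.
With β₁ = 0.813, c = a/β₁ = 129.386/0.813 = 159.1 mm.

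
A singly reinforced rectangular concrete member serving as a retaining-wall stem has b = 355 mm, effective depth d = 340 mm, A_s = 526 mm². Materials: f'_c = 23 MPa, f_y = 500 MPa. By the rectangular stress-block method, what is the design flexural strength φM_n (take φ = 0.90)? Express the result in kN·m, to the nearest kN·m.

T = A_s f_y = 526 × 500 = 263000 N = 263 kN.
From C = T: a = T/(0.85 f'_c b) = 263000/(0.85 × 23 × 355) = 37.89 mm.
M_n = T(d − a/2) = 263 kN × (340 − 18.945) mm = 84.44 kN·m.
φM_n = 0.90 × 84.44 = 76.00 kN·m.

φM_n ≈ 76 kN·m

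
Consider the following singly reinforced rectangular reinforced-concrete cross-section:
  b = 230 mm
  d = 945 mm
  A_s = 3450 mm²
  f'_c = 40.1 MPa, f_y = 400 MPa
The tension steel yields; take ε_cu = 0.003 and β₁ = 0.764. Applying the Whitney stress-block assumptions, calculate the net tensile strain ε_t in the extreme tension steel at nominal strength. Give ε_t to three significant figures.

a = A_s f_y/(0.85 f'_c b) = 176.03 mm.
β₁ = 0.764, so c = a/β₁ = 176.03/0.764 = 230.41 mm.
From the linear strain diagram with ε_cu = 0.003: ε_t = 0.003 (d − c)/c = 0.003 × (945 − 230.41)/230.41 = 0.00930.
Since ε_t ≥ 0.005, the section is tension-controlled.

ε_t ≈ 0.00930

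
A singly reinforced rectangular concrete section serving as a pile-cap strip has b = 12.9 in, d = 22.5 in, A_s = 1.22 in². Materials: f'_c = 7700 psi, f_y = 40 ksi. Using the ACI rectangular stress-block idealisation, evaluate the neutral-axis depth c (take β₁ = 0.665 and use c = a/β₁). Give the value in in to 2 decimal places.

T = A_s f_y = 1.22 × 40 = 48.8 kips.
a = T/(0.85 f'_c b) = 48.8/(0.85 × 7.7 × 12.9) = 0.5780 in.
With β₁ = 0.665, c = a/β₁ = 0.5780/0.665 = 0.87 in.

c ≈ 0.87 in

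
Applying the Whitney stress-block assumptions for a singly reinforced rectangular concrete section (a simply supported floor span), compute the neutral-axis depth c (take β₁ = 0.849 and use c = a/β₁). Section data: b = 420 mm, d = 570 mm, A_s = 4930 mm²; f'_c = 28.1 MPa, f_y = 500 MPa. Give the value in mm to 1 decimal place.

c ≈ 289.4 mm

T = A_s f_y = 4930 × 500 = 2465000 N = 2465 kN.
Setting C = 0.85 f'_c a b equal to T: a = 2465000/(0.85 × 28.1 × 420) = 245.721 mm.
With β₁ = 0.849, c = a/β₁ = 245.721/0.849 = 289.4 mm.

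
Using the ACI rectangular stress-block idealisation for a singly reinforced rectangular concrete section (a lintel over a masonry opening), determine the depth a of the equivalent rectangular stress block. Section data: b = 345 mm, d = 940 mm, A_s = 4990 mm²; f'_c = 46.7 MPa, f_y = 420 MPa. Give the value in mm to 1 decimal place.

a ≈ 153.0 mm

T = A_s f_y = 4990 × 420 = 2095800 N = 2095.8 kN.
Setting C = 0.85 f'_c a b equal to T: a = 2095800/(0.85 × 46.7 × 345) = 153.0 mm.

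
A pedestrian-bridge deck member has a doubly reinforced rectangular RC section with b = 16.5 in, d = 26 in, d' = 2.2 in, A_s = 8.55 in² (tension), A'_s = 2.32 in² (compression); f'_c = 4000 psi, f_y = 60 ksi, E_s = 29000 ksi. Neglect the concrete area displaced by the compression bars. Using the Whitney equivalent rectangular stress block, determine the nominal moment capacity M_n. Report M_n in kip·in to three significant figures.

M_n ≈ 11800 kip·in

Assume both steels yield.
a = (A_s − A'_s) f_y/(0.85 f'_c b) = (8.55 − 2.32) × 60/(0.85 × 4 × 16.5) = 6.663 in.
c = a/β₁ = 6.663/0.85 = 7.839 in; ε'_s = 0.003(c − d')/c = 0.0022 ≥ ε_y = 0.0021, so the compression steel yields.
M_n = (A_s − A'_s) f_y (d − a/2) + A'_s f_y (d − d') = 373.8 × (26 − 3.3315) + 139.2 × (26 − 2.2) = 8473.5 + 3313.0 = 11786.5 kip·in.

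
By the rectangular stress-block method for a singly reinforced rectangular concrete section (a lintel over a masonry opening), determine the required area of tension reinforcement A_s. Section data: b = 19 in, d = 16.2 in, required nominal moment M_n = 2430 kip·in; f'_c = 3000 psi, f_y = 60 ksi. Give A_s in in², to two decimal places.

A_s ≈ 2.80 in²

From M_n = 0.85 f'_c a b (d − a/2):
a = d − √(d² − 2M_n/(0.85 f'_c b)) = 16.2 − √(16.2² − 2 × 2430/(0.85 × 3 × 19)) = 3.467 in.
A_s = 0.85 f'_c a b / f_y = 0.85 × 3 × 3.467 × 19 / 60 = 2.800 in².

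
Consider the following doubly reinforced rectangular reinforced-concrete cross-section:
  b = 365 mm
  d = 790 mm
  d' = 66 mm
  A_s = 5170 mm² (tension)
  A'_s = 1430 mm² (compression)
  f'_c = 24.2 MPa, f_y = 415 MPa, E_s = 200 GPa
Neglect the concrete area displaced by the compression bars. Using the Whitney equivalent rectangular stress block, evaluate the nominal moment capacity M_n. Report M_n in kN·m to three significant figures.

Assume both tension and compression steel yield.
Net tension couple steel: A_s − A'_s = 3740 mm².
a = (A_s − A'_s) f_y / (0.85 f'_c b) = 1552100/(0.85 × 24.2 × 365) = 206.72 mm.
c = a/β₁ = 206.72/0.85 = 243.20 mm; ε'_s = 0.003(c − d')/c = 0.0022 ≥ f_y/E_s = 0.0021, so compression steel does yield.
M_n = (A_s − A'_s) f_y (d − a/2) + A'_s f_y (d − d') = [1552100 × (790 − 103.36) + 593450 × (790 − 66)] × 10⁻⁶ = 1065.73 + 429.66 = 1495.39 kN·m.

M_n ≈ 1500 kN·m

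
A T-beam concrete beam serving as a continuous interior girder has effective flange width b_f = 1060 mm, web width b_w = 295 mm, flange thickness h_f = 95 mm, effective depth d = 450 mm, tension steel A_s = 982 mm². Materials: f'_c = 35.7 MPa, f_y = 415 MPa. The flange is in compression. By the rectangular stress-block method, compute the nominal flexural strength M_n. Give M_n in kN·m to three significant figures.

M_n ≈ 181 kN·m

Tension: T = A_s f_y = 982 × 415 = 407530 N.
Try a within the flange: a = T/(0.85 f'_c b_f) = 407530/(0.85 × 35.7 × 1060) = 12.67 mm.
Since a = 12.67 ≤ h_f = 95 mm, the stress block lies entirely in the flange; analyse as a rectangular beam of width b_f.
M_n = T(d − a/2) = 407530 × (450 − 6.335) = 180.81 × 10⁶ N·mm.
M_n = 180.81 kN·m.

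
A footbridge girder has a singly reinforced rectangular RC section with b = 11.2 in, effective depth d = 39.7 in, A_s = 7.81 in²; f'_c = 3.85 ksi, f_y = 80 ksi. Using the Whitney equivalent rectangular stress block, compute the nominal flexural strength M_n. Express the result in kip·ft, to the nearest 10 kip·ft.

T = A_s f_y = 7.81 × 80 = 624.8 kips.
a = T/(0.85 f'_c b) = 624.8/(0.85 × 3.85 × 11.2) = 17.047 in.
M_n = T(d − a/2) = 624.8 × (39.7 − 8.5235) = 19479.1 kip·in = 19479.1/12 = 1623.26 kip·ft.

M_n ≈ 1620 kip·ft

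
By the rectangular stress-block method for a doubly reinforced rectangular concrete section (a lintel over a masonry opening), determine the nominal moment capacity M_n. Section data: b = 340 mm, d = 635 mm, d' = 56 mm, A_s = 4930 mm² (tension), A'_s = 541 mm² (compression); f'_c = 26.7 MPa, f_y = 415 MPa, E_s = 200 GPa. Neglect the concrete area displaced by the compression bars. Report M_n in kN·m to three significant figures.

Assume both tension and compression steel yield.
Net tension couple steel: A_s − A'_s = 4389 mm².
a = (A_s − A'_s) f_y / (0.85 f'_c b) = 1821435/(0.85 × 26.7 × 340) = 236.05 mm.
c = a/β₁ = 236.05/0.85 = 277.71 mm; ε'_s = 0.003(c − d')/c = 0.0024 ≥ f_y/E_s = 0.0021, so compression steel does yield.
M_n = (A_s − A'_s) f_y (d − a/2) + A'_s f_y (d − d') = [1821435 × (635 − 118.025) + 224515 × (635 − 56)] × 10⁻⁶ = 941.64 + 129.99 = 1071.63 kN·m.

M_n ≈ 1070 kN·m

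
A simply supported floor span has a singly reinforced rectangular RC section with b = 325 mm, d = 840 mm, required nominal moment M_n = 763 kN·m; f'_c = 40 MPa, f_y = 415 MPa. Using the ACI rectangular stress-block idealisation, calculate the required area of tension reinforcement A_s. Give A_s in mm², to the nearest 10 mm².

With M_n = 0.85 f'_c a b (d − a/2), solve the quadratic for a:
a = d − √(d² − 2M_n/(0.85 f'_c b)) = 840 − √(840² − 2 × 763×10⁶/(0.85 × 40 × 325)) = 86.67 mm.
A_s = 0.85 f'_c a b / f_y = 0.85 × 40 × 86.67 × 325 / 415 = 2307.7 mm².

A_s ≈ 2310 mm²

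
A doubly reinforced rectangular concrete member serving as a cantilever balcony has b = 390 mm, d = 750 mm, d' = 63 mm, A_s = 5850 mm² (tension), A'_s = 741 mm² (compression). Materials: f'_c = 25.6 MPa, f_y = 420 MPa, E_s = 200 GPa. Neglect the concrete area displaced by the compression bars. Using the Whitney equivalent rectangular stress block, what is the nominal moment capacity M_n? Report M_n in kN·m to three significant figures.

M_n ≈ 1550 kN·m

Assume both tension and compression steel yield.
Net tension couple steel: A_s − A'_s = 5109 mm².
a = (A_s − A'_s) f_y / (0.85 f'_c b) = 2145780/(0.85 × 25.6 × 390) = 252.85 mm.
c = a/β₁ = 252.85/0.85 = 297.47 mm; ε'_s = 0.003(c − d')/c = 0.0024 ≥ f_y/E_s = 0.0021, so compression steel does yield.
M_n = (A_s − A'_s) f_y (d − a/2) + A'_s f_y (d − d') = [2145780 × (750 − 126.425) + 311220 × (750 − 63)] × 10⁻⁶ = 1338.05 + 213.81 = 1551.86 kN·m.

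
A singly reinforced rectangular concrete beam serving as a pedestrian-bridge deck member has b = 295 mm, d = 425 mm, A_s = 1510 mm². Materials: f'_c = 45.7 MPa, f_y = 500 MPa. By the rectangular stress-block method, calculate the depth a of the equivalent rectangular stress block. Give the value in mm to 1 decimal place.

a ≈ 65.9 mm

T = A_s f_y = 1510 × 500 = 755000 N = 755 kN.
Setting C = 0.85 f'_c a b equal to T: a = 755000/(0.85 × 45.7 × 295) = 65.9 mm.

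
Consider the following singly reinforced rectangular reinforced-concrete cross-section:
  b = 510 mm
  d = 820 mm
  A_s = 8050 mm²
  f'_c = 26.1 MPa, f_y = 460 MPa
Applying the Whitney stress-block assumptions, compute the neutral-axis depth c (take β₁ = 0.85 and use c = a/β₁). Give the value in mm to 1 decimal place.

T = A_s f_y = 8050 × 460 = 3703000 N = 3703 kN.
Setting C = 0.85 f'_c a b equal to T: a = 3703000/(0.85 × 26.1 × 510) = 327.283 mm.
With β₁ = 0.85, c = a/β₁ = 327.283/0.85 = 385.0 mm.

c ≈ 385.0 mm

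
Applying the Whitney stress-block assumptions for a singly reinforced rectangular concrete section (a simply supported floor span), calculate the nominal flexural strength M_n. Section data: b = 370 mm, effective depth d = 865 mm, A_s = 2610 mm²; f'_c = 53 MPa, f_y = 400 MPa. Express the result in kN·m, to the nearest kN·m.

M_n ≈ 870 kN·m

T = A_s f_y = 2610 × 400 = 1044000 N = 1044 kN.
From C = T: a = T/(0.85 f'_c b) = 1044000/(0.85 × 53 × 370) = 62.63 mm.
M_n = T(d − a/2) = 1044 kN × (865 − 31.315) mm = 870.37 kN·m.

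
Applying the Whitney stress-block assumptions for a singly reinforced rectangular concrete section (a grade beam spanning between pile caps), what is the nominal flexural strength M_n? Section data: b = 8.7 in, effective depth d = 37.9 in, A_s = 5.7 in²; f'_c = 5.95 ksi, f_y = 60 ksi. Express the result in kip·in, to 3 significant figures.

M_n ≈ 11600 kip·in

T = A_s f_y = 5.7 × 60 = 342 kips.
a = T/(0.85 f'_c b) = 342/(0.85 × 5.95 × 8.7) = 7.773 in.
M_n = T(d − a/2) = 342 × (37.9 − 3.8865) = 11632.6 kip·in.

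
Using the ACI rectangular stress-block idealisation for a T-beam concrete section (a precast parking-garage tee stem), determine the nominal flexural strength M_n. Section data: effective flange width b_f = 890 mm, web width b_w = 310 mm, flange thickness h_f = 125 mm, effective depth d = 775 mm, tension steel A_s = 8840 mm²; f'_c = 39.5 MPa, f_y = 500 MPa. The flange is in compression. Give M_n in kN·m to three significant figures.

Tension: T = A_s f_y = 8840 × 500 = 4420000 N.
Try a within the flange: a = T/(0.85 f'_c b_f) = 4420000/(0.85 × 39.5 × 890) = 147.92 mm.
a = 147.92 > h_f = 125 mm: the block extends into the web. Split into flange-overhang and web parts.
C_f = 0.85 f'_c (b_f − b_w) h_f = 0.85 × 39.5 × (890 − 310) × 125 = 2434188 N.
Remaining web compression depth: a_w = (T − C_f)/(0.85 f'_c b_w) = (4420000 − 2434188)/(0.85 × 39.5 × 310) = 190.79 mm.
M_n = C_f(d − h_f/2) + (T − C_f)(d − a_w/2) = 2434188 × (775 − 62.5) + 1985812 × (775 − 95.395) = 1734.36 + 1349.57 = 3083.93 × 10⁶ N·mm.
M_n = 3083.93 kN·m.

M_n ≈ 3080 kN·m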